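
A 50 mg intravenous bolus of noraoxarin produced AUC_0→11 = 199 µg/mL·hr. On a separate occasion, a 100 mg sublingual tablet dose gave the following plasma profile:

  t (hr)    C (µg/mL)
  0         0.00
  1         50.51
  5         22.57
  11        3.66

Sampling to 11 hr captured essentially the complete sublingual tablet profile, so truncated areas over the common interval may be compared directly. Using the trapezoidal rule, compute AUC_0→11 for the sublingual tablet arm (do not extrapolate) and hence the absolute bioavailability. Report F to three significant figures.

Trapezoidal AUC_0→11 (sublingual tablet):
  [0→1]: (0.00+50.51)/2 × 1 = 25.255
  [1→5]: (50.51+22.57)/2 × 4 = 146.16
  [5→11]: (22.57+3.66)/2 × 6 = 78.69
  Sum = 250.105 µg/mL·hr
F = (AUC_ev/D_ev)/(AUC_iv/D_iv) = (250.105/100)/(199/50) = 2.50105/3.98 = 0.6284

F = 0.628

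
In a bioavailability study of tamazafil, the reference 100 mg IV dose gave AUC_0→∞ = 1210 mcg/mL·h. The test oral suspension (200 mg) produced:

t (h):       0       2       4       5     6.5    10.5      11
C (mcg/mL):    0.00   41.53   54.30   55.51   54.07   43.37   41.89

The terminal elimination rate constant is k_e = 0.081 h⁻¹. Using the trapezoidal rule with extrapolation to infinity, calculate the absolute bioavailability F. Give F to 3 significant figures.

Trapezoidal AUC_0→11 (oral suspension):
  [0→2]: (0.00+41.53)/2 × 2 = 41.53
  [2→4]: (41.53+54.30)/2 × 2 = 95.83
  [4→5]: (54.30+55.51)/2 × 1 = 54.905
  [5→6.5]: (55.51+54.07)/2 × 1.5 = 82.185
  [6.5→10.5]: (54.07+43.37)/2 × 4 = 194.88
  [10.5→11]: (43.37+41.89)/2 × 0.5 = 21.315
  Sum = 490.645 mcg/mL·h
Tail: C_last/k_e = 41.89/0.081 = 517.160
AUC_0→∞ (oral suspension) = 490.645 + 517.160 = 1007.805 mcg/mL·h
F = (AUC_ev/D_ev)/(AUC_iv/D_iv) = (1007.805/200)/(1210/100) = 5.039025/12.1 = 0.4164

F = 0.416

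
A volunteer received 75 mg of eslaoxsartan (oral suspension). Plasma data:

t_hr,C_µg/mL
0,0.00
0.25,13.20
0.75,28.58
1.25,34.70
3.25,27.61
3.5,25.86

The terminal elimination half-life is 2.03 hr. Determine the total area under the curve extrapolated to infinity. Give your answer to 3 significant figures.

Trapezoidal AUC_0→3.5:
  [0→0.25]: (0.00+13.20)/2 × 0.25 = 1.65
  [0.25→0.75]: (13.20+28.58)/2 × 0.5 = 10.445
  [0.75→1.25]: (28.58+34.70)/2 × 0.5 = 15.82
  [1.25→3.25]: (34.70+27.61)/2 × 2 = 62.31
  [3.25→3.5]: (27.61+25.86)/2 × 0.25 = 6.68375
  Sum = 96.90875 µg/mL·hr
k_e = ln2 / t½ = 0.693147 / 2.03 = 0.3415 hr^-1
Extrapolated tail: C_last / k_e = 25.86 / 0.3415 = 75.725
AUC_0→∞ = 96.90875 + 75.725 = 172.63375 µg/mL·hr

AUC = 173 µg/mL·hr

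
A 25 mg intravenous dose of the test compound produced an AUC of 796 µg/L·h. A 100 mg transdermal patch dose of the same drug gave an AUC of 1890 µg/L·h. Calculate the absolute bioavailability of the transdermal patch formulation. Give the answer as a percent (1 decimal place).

F = (AUC_ev / D_ev) / (AUC_iv / D_iv)
  = (1890/100) / (796/25)
  = 18.9 / 31.84 = 0.5936
  = 59.36%

F = 59.4%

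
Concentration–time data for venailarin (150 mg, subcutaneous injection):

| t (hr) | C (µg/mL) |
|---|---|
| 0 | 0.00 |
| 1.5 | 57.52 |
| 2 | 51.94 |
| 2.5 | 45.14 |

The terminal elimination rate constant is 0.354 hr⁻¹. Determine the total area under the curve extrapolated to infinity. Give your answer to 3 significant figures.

AUC = 222 µg/mL·hr

Trapezoidal AUC_0→2.5:
  [0→1.5]: (0.00+57.52)/2 × 1.5 = 43.14
  [1.5→2]: (57.52+51.94)/2 × 0.5 = 27.365
  [2→2.5]: (51.94+45.14)/2 × 0.5 = 24.27
  Sum = 94.775 µg/mL·hr
Extrapolated tail: C_last / k_e = 45.14 / 0.354 = 127.514
AUC_0→∞ = 94.775 + 127.514 = 222.289 µg/mL·hr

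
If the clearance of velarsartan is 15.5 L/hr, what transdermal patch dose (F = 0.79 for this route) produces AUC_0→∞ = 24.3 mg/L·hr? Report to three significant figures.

Dose = CL × AUC_0→∞ / F
     = 15.5 × 24.3 / 0.79 = 476.772 mg

Dose = 477 mg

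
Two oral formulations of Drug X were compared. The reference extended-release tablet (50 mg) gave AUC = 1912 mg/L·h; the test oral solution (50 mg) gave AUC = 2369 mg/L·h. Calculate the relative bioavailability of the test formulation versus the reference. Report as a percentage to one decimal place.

F_rel = (AUC_test/D_test) / (AUC_ref/D_ref)
      = (2369/50) / (1912/50)
      = 47.38 / 38.24 = 1.2390 = 123.90%

F_rel = 123.9%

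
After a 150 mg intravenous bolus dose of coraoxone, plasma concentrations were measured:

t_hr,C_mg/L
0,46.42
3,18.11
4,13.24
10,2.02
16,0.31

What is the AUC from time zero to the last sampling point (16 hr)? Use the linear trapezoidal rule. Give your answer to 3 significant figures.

AUC = 165 mg/L·hr

Trapezoidal AUC_0→16:
  [0→3]: (46.42+18.11)/2 × 3 = 96.795
  [3→4]: (18.11+13.24)/2 × 1 = 15.675
  [4→10]: (13.24+2.02)/2 × 6 = 45.78
  [10→16]: (2.02+0.31)/2 × 6 = 6.99
  Sum = 165.24 mg/L·hr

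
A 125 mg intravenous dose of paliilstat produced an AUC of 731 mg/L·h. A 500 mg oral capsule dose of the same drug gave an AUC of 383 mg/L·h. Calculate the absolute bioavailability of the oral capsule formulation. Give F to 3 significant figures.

F = 0.131

F = (AUC_ev / D_ev) / (AUC_iv / D_iv)
  = (383/500) / (731/125)
  = 0.766 / 5.848 = 0.1310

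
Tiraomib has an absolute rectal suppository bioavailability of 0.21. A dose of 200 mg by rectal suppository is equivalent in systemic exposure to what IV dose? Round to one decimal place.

D_iv = 42.0 mg

Systemic exposure from an extravascular dose = F × D_ev, so the equivalent IV dose is F × D_ev.
D_iv = F × D_ev = 0.21 × 200 = 42 mg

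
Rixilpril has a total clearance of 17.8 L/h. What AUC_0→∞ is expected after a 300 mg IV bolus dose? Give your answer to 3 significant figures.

AUC_0→∞ = Dose_iv / CL
        = 300 / 17.8 = 16.8539 mg/L·h

AUC = 16.9 mg/L·h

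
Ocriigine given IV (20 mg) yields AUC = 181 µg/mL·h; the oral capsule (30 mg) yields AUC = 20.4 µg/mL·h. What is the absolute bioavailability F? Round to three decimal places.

F = 0.075

F = (AUC_ev / D_ev) / (AUC_iv / D_iv)
  = (20.4/30) / (181/20)
  = 0.68 / 9.05 = 0.0751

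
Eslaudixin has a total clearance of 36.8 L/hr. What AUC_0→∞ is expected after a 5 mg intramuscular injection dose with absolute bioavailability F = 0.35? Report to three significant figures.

AUC = 0.0476 mg/L·hr

AUC_0→∞ = F × Dose / CL
        = 0.35 × 5 / 36.8 = 0.0475543 mg/L·hr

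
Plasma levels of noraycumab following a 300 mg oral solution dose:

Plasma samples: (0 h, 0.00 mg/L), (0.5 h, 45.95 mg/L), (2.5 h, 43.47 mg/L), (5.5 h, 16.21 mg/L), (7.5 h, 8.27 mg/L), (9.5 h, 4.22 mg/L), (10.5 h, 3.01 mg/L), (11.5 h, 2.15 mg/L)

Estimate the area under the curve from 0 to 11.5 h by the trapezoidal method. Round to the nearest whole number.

AUC = 234 mg/L·h

Trapezoidal AUC_0→11.5:
  [0→0.5]: (0.00+45.95)/2 × 0.5 = 11.4875
  [0.5→2.5]: (45.95+43.47)/2 × 2 = 89.42
  [2.5→5.5]: (43.47+16.21)/2 × 3 = 89.52
  [5.5→7.5]: (16.21+8.27)/2 × 2 = 24.48
  [7.5→9.5]: (8.27+4.22)/2 × 2 = 12.49
  [9.5→10.5]: (4.22+3.01)/2 × 1 = 3.615
  [10.5→11.5]: (3.01+2.15)/2 × 1 = 2.58
  Sum = 233.5925 mg/L·h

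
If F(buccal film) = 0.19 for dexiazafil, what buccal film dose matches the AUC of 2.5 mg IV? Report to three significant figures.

For equal systemic exposure: F × D_ev = D_iv
D_ev = D_iv / F = 2.5 / 0.19 = 13.1579 mg

D_buccal = 13.2 mg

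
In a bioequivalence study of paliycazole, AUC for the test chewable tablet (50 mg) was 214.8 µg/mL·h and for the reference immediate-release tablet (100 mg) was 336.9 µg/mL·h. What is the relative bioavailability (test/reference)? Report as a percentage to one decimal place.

F_rel = 127.5%

F_rel = (AUC_test/D_test) / (AUC_ref/D_ref)
      = (214.8/50) / (336.9/100)
      = 4.296 / 3.369 = 1.2752 = 127.52%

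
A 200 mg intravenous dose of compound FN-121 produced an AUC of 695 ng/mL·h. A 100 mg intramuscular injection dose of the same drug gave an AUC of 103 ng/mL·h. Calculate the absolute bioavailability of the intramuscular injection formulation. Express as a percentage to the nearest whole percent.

F = 30%

F = (AUC_ev / D_ev) / (AUC_iv / D_iv)
  = (103/100) / (695/200)
  = 1.03 / 3.475 = 0.2964
  = 29.64%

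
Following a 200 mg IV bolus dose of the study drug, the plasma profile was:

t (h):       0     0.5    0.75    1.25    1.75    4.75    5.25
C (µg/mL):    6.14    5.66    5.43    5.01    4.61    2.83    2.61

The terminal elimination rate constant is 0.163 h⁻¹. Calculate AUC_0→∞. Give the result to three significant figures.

Trapezoidal AUC_0→5.25:
  [0→0.5]: (6.14+5.66)/2 × 0.5 = 2.95
  [0.5→0.75]: (5.66+5.43)/2 × 0.25 = 1.38625
  [0.75→1.25]: (5.43+5.01)/2 × 0.5 = 2.61
  [1.25→1.75]: (5.01+4.61)/2 × 0.5 = 2.405
  [1.75→4.75]: (4.61+2.83)/2 × 3 = 11.16
  [4.75→5.25]: (2.83+2.61)/2 × 0.5 = 1.36
  Sum = 21.87125 µg/mL·h
Extrapolated tail: C_last / k_e = 2.61 / 0.163 = 16.012
AUC_0→∞ = 21.87125 + 16.012 = 37.88325 µg/mL·h

AUC = 37.9 µg/mL·h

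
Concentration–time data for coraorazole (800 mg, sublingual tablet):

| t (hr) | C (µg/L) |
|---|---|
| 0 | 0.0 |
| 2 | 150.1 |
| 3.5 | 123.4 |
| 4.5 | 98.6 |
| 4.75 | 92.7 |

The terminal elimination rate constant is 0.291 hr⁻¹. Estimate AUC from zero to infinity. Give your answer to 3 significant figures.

Trapezoidal AUC_0→4.75:
  [0→2]: (0.0+150.1)/2 × 2 = 150.1
  [2→3.5]: (150.1+123.4)/2 × 1.5 = 205.125
  [3.5→4.5]: (123.4+98.6)/2 × 1 = 111.0
  [4.5→4.75]: (98.6+92.7)/2 × 0.25 = 23.9125
  Sum = 490.1375 µg/L·hr
Extrapolated tail: C_last / k_e = 92.7 / 0.291 = 318.557
AUC_0→∞ = 490.1375 + 318.557 = 808.6945 µg/L·hr

AUC = 809 µg/L·hr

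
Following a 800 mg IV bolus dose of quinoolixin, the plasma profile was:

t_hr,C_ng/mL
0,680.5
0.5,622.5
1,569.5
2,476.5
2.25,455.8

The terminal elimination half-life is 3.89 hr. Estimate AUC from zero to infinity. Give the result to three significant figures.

AUC = 3820 ng/mL·hr

Trapezoidal AUC_0→2.25:
  [0→0.5]: (680.5+622.5)/2 × 0.5 = 325.75
  [0.5→1]: (622.5+569.5)/2 × 0.5 = 298.0
  [1→2]: (569.5+476.5)/2 × 1 = 523.0
  [2→2.25]: (476.5+455.8)/2 × 0.25 = 116.5375
  Sum = 1263.2875 ng/mL·hr
k_e = ln2 / t½ = 0.693147 / 3.89 = 0.1782 hr^-1
Extrapolated tail: C_last / k_e = 455.8 / 0.1782 = 2557.800
AUC_0→∞ = 1263.2875 + 2557.800 = 3821.0875 ng/mL·hr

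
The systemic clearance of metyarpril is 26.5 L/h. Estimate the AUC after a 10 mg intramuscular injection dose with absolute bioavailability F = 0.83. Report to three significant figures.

AUC_0→∞ = F × Dose / CL
        = 0.83 × 10 / 26.5 = 0.313208 mg/L·h

AUC = 0.313 mg/L·h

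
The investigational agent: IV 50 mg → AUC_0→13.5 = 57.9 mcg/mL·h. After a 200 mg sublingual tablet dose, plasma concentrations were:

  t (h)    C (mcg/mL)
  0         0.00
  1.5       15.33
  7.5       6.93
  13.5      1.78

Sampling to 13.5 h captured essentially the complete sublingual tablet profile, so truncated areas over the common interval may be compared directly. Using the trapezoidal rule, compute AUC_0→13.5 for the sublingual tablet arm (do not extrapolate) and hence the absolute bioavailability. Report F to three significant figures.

F = 0.451

Trapezoidal AUC_0→13.5 (sublingual tablet):
  [0→1.5]: (0.00+15.33)/2 × 1.5 = 11.4975
  [1.5→7.5]: (15.33+6.93)/2 × 6 = 66.78
  [7.5→13.5]: (6.93+1.78)/2 × 6 = 26.13
  Sum = 104.4075 mcg/mL·h
F = (AUC_ev/D_ev)/(AUC_iv/D_iv) = (104.4075/200)/(57.9/50) = 0.5220375/1.158 = 0.4508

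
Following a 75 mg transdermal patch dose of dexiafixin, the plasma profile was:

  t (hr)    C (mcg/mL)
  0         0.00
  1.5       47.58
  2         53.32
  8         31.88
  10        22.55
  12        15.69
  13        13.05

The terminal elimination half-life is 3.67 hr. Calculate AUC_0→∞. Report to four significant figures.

Trapezoidal AUC_0→13:
  [0→1.5]: (0.00+47.58)/2 × 1.5 = 35.685
  [1.5→2]: (47.58+53.32)/2 × 0.5 = 25.225
  [2→8]: (53.32+31.88)/2 × 6 = 255.6
  [8→10]: (31.88+22.55)/2 × 2 = 54.43
  [10→12]: (22.55+15.69)/2 × 2 = 38.24
  [12→13]: (15.69+13.05)/2 × 1 = 14.37
  Sum = 423.55 mcg/mL·hr
k_e = ln2 / t½ = 0.693147 / 3.67 = 0.1889 hr^-1
Extrapolated tail: C_last / k_e = 13.05 / 0.1889 = 69.084
AUC_0→∞ = 423.55 + 69.084 = 492.634 mcg/mL·hr

AUC = 492.6 mcg/mL·hr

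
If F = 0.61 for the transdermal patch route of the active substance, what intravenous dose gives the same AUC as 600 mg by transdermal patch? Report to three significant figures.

D_iv = 366 mg

Systemic exposure from an extravascular dose = F × D_ev, so the equivalent IV dose is F × D_ev.
D_iv = F × D_ev = 0.61 × 600 = 366 mg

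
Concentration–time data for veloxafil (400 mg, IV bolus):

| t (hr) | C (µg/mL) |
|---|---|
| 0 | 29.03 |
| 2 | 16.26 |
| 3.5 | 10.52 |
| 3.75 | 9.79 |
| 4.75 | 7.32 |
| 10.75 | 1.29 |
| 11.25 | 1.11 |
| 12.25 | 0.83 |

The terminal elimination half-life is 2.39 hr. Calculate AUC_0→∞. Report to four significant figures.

AUC = 106.7 µg/mL·hr

Trapezoidal AUC_0→12.25:
  [0→2]: (29.03+16.26)/2 × 2 = 45.29
  [2→3.5]: (16.26+10.52)/2 × 1.5 = 20.085
  [3.5→3.75]: (10.52+9.79)/2 × 0.25 = 2.53875
  [3.75→4.75]: (9.79+7.32)/2 × 1 = 8.555
  [4.75→10.75]: (7.32+1.29)/2 × 6 = 25.83
  [10.75→11.25]: (1.29+1.11)/2 × 0.5 = 0.6
  [11.25→12.25]: (1.11+0.83)/2 × 1 = 0.97
  Sum = 103.86875 µg/mL·hr
k_e = ln2 / t½ = 0.693147 / 2.39 = 0.2900 hr^-1
Extrapolated tail: C_last / k_e = 0.83 / 0.29 = 2.862
AUC_0→∞ = 103.86875 + 2.862 = 106.73075 µg/mL·hr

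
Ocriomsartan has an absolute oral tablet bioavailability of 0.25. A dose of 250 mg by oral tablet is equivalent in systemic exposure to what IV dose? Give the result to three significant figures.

D_iv = 62.5 mg

Systemic exposure from an extravascular dose = F × D_ev, so the equivalent IV dose is F × D_ev.
D_iv = F × D_ev = 0.25 × 250 = 62.5 mg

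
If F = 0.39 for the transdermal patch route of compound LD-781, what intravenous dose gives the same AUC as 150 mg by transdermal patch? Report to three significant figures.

Systemic exposure from an extravascular dose = F × D_ev, so the equivalent IV dose is F × D_ev.
D_iv = F × D_ev = 0.39 × 150 = 58.5 mg

D_iv = 58.5 mg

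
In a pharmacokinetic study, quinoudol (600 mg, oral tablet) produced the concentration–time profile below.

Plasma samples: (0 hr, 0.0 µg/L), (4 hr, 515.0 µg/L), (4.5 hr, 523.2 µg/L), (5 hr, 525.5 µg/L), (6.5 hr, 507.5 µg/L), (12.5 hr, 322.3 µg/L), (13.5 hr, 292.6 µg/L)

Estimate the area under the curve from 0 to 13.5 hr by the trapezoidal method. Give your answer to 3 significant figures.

Trapezoidal AUC_0→13.5:
  [0→4]: (0.0+515.0)/2 × 4 = 1030.0
  [4→4.5]: (515.0+523.2)/2 × 0.5 = 259.55
  [4.5→5]: (523.2+525.5)/2 × 0.5 = 262.175
  [5→6.5]: (525.5+507.5)/2 × 1.5 = 774.75
  [6.5→12.5]: (507.5+322.3)/2 × 6 = 2489.4
  [12.5→13.5]: (322.3+292.6)/2 × 1 = 307.45
  Sum = 5123.325 µg/L·hr

AUC = 5120 µg/L·hr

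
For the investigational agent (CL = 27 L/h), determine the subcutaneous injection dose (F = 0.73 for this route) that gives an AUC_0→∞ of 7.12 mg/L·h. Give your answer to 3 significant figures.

Dose = CL × AUC_0→∞ / F
     = 27 × 7.12 / 0.73 = 263.342 mg

Dose = 263 mg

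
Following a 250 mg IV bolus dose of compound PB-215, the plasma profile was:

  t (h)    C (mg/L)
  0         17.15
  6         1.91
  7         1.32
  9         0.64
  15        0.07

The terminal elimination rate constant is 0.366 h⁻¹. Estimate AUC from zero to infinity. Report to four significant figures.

AUC = 63.08 mg/L·h

Trapezoidal AUC_0→15:
  [0→6]: (17.15+1.91)/2 × 6 = 57.18
  [6→7]: (1.91+1.32)/2 × 1 = 1.615
  [7→9]: (1.32+0.64)/2 × 2 = 1.96
  [9→15]: (0.64+0.07)/2 × 6 = 2.13
  Sum = 62.885 mg/L·h
Extrapolated tail: C_last / k_e = 0.07 / 0.366 = 0.191
AUC_0→∞ = 62.885 + 0.191 = 63.076 mg/L·h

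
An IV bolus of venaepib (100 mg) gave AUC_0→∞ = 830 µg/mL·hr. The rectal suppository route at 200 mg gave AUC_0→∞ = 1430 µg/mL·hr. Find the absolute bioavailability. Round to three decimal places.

F = 0.861

F = (AUC_ev / D_ev) / (AUC_iv / D_iv)
  = (1430/200) / (830/100)
  = 7.15 / 8.3 = 0.8614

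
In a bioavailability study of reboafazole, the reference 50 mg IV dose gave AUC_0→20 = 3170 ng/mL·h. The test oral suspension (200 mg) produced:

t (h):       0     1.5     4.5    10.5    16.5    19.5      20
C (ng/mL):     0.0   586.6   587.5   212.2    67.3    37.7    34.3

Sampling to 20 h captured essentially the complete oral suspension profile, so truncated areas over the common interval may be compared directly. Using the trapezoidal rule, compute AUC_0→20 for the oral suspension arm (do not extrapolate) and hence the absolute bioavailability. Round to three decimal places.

Trapezoidal AUC_0→20 (oral suspension):
  [0→1.5]: (0.0+586.6)/2 × 1.5 = 439.95
  [1.5→4.5]: (586.6+587.5)/2 × 3 = 1761.15
  [4.5→10.5]: (587.5+212.2)/2 × 6 = 2399.1
  [10.5→16.5]: (212.2+67.3)/2 × 6 = 838.5
  [16.5→19.5]: (67.3+37.7)/2 × 3 = 157.5
  [19.5→20]: (37.7+34.3)/2 × 0.5 = 18.0
  Sum = 5614.2 ng/mL·h
F = (AUC_ev/D_ev)/(AUC_iv/D_iv) = (5614.2/200)/(3170/50) = 28.071/63.4 = 0.4428

F = 0.443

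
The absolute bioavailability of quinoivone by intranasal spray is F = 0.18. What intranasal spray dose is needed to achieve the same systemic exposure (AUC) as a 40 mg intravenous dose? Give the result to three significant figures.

For equal systemic exposure: F × D_ev = D_iv
D_ev = D_iv / F = 40 / 0.18 = 222.222 mg

D_intranasal = 222 mg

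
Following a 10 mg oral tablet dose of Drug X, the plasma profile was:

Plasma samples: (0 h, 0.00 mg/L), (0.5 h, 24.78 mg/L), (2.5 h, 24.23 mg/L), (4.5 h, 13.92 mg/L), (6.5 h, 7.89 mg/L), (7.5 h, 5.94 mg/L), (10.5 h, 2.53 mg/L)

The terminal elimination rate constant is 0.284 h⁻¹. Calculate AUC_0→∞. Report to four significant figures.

Trapezoidal AUC_0→10.5:
  [0→0.5]: (0.00+24.78)/2 × 0.5 = 6.195
  [0.5→2.5]: (24.78+24.23)/2 × 2 = 49.01
  [2.5→4.5]: (24.23+13.92)/2 × 2 = 38.15
  [4.5→6.5]: (13.92+7.89)/2 × 2 = 21.81
  [6.5→7.5]: (7.89+5.94)/2 × 1 = 6.915
  [7.5→10.5]: (5.94+2.53)/2 × 3 = 12.705
  Sum = 134.785 mg/L·h
Extrapolated tail: C_last / k_e = 2.53 / 0.284 = 8.908
AUC_0→∞ = 134.785 + 8.908 = 143.693 mg/L·h

AUC = 143.7 mg/L·h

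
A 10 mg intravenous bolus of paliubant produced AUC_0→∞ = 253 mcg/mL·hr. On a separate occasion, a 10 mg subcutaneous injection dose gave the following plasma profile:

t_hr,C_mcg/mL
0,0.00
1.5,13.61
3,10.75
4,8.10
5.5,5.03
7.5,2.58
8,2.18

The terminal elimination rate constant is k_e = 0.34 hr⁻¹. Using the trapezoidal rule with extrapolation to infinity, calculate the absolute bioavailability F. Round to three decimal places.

Trapezoidal AUC_0→8 (subcutaneous injection):
  [0→1.5]: (0.00+13.61)/2 × 1.5 = 10.2075
  [1.5→3]: (13.61+10.75)/2 × 1.5 = 18.27
  [3→4]: (10.75+8.10)/2 × 1 = 9.425
  [4→5.5]: (8.10+5.03)/2 × 1.5 = 9.8475
  [5.5→7.5]: (5.03+2.58)/2 × 2 = 7.61
  [7.5→8]: (2.58+2.18)/2 × 0.5 = 1.19
  Sum = 56.55 mcg/mL·hr
Tail: C_last/k_e = 2.18/0.34 = 6.412
AUC_0→∞ (subcutaneous injection) = 56.55 + 6.412 = 62.962 mcg/mL·hr
F = (AUC_ev/D_ev)/(AUC_iv/D_iv) = (62.962/10)/(253/10) = 6.2962/25.3 = 0.2489

F = 0.249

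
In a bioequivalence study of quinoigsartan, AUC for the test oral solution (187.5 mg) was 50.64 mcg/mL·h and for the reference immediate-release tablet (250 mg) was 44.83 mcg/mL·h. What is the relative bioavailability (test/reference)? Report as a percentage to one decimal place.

F_rel = 150.6%

F_rel = (AUC_test/D_test) / (AUC_ref/D_ref)
      = (50.64/187.5) / (44.83/250)
      = 0.27008 / 0.17932 = 1.5061 = 150.61%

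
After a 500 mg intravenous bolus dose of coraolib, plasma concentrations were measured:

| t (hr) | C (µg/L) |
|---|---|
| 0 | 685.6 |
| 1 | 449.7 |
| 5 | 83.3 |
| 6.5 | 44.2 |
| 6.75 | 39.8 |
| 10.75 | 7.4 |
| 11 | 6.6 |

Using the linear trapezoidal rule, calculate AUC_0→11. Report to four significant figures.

AUC = 1836 µg/L·hr

Trapezoidal AUC_0→11:
  [0→1]: (685.6+449.7)/2 × 1 = 567.65
  [1→5]: (449.7+83.3)/2 × 4 = 1066.0
  [5→6.5]: (83.3+44.2)/2 × 1.5 = 95.625
  [6.5→6.75]: (44.2+39.8)/2 × 0.25 = 10.5
  [6.75→10.75]: (39.8+7.4)/2 × 4 = 94.4
  [10.75→11]: (7.4+6.6)/2 × 0.25 = 1.75
  Sum = 1835.925 µg/L·hr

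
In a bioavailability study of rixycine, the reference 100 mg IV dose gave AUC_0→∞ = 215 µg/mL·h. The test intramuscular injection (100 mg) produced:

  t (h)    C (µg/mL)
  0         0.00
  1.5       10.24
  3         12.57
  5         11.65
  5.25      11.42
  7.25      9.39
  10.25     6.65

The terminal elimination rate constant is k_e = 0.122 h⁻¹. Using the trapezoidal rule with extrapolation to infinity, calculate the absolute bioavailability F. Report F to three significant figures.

Trapezoidal AUC_0→10.25 (intramuscular injection):
  [0→1.5]: (0.00+10.24)/2 × 1.5 = 7.68
  [1.5→3]: (10.24+12.57)/2 × 1.5 = 17.1075
  [3→5]: (12.57+11.65)/2 × 2 = 24.22
  [5→5.25]: (11.65+11.42)/2 × 0.25 = 2.88375
  [5.25→7.25]: (11.42+9.39)/2 × 2 = 20.81
  [7.25→10.25]: (9.39+6.65)/2 × 3 = 24.06
  Sum = 96.76125 µg/mL·h
Tail: C_last/k_e = 6.65/0.122 = 54.508
AUC_0→∞ (intramuscular injection) = 96.76125 + 54.508 = 151.26925 µg/mL·h
F = (AUC_ev/D_ev)/(AUC_iv/D_iv) = (151.26925/100)/(215/100) = 1.5126925/2.15 = 0.7036

F = 0.704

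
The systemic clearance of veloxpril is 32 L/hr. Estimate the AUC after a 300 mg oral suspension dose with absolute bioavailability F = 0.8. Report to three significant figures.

AUC_0→∞ = F × Dose / CL
        = 0.8 × 300 / 32 = 7.5 mg/L·hr

AUC = 7.50 mg/L·hr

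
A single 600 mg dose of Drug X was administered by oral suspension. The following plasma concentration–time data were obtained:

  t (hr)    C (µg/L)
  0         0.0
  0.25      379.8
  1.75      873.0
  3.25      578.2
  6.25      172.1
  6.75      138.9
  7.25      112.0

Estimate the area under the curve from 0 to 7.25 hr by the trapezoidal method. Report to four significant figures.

AUC = 3341 µg/L·hr

Trapezoidal AUC_0→7.25:
  [0→0.25]: (0.0+379.8)/2 × 0.25 = 47.475
  [0.25→1.75]: (379.8+873.0)/2 × 1.5 = 939.6
  [1.75→3.25]: (873.0+578.2)/2 × 1.5 = 1088.4
  [3.25→6.25]: (578.2+172.1)/2 × 3 = 1125.45
  [6.25→6.75]: (172.1+138.9)/2 × 0.5 = 77.75
  [6.75→7.25]: (138.9+112.0)/2 × 0.5 = 62.725
  Sum = 3341.4 µg/L·hr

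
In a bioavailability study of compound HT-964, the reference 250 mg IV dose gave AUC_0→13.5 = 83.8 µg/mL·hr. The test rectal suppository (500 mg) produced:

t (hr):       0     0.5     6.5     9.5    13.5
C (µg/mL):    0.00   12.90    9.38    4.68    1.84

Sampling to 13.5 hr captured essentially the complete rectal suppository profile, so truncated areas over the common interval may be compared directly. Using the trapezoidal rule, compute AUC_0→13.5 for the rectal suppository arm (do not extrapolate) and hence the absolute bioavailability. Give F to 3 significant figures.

Trapezoidal AUC_0→13.5 (rectal suppository):
  [0→0.5]: (0.00+12.90)/2 × 0.5 = 3.225
  [0.5→6.5]: (12.90+9.38)/2 × 6 = 66.84
  [6.5→9.5]: (9.38+4.68)/2 × 3 = 21.09
  [9.5→13.5]: (4.68+1.84)/2 × 4 = 13.04
  Sum = 104.195 µg/mL·hr
F = (AUC_ev/D_ev)/(AUC_iv/D_iv) = (104.195/500)/(83.8/250) = 0.20839/0.3352 = 0.6217

F = 0.622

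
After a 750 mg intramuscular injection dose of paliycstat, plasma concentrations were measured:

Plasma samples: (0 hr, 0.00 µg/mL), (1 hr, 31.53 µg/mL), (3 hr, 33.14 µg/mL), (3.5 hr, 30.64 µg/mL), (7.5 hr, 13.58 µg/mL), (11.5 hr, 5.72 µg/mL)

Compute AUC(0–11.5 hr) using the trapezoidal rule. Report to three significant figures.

Trapezoidal AUC_0→11.5:
  [0→1]: (0.00+31.53)/2 × 1 = 15.765
  [1→3]: (31.53+33.14)/2 × 2 = 64.67
  [3→3.5]: (33.14+30.64)/2 × 0.5 = 15.945
  [3.5→7.5]: (30.64+13.58)/2 × 4 = 88.44
  [7.5→11.5]: (13.58+5.72)/2 × 4 = 38.6
  Sum = 223.42 µg/mL·hr

AUC = 223 µg/mL·hr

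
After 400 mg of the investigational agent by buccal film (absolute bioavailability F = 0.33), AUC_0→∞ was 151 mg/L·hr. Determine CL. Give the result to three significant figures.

CL = 0.874 L/hr

CL = F × Dose / AUC_0→∞
   = 0.33 × 400 / 151 = 0.874172 L/hr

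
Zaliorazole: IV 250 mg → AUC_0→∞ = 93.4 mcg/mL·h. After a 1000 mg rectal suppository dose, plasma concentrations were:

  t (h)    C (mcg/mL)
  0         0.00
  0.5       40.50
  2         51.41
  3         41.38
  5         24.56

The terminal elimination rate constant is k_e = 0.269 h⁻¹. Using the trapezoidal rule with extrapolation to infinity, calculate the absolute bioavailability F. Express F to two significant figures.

Trapezoidal AUC_0→5 (rectal suppository):
  [0→0.5]: (0.00+40.50)/2 × 0.5 = 10.125
  [0.5→2]: (40.50+51.41)/2 × 1.5 = 68.9325
  [2→3]: (51.41+41.38)/2 × 1 = 46.395
  [3→5]: (41.38+24.56)/2 × 2 = 65.94
  Sum = 191.3925 mcg/mL·h
Tail: C_last/k_e = 24.56/0.269 = 91.301
AUC_0→∞ (rectal suppository) = 191.3925 + 91.301 = 282.6935 mcg/mL·h
F = (AUC_ev/D_ev)/(AUC_iv/D_iv) = (282.6935/1000)/(93.4/250) = 0.2826935/0.3736 = 0.7567

F = 0.76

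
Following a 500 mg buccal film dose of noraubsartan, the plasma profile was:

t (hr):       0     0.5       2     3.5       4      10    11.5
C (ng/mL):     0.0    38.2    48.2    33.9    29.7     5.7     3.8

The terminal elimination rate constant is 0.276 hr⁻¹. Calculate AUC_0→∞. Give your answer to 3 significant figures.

AUC = 279 ng/mL·hr

Trapezoidal AUC_0→11.5:
  [0→0.5]: (0.0+38.2)/2 × 0.5 = 9.55
  [0.5→2]: (38.2+48.2)/2 × 1.5 = 64.8
  [2→3.5]: (48.2+33.9)/2 × 1.5 = 61.575
  [3.5→4]: (33.9+29.7)/2 × 0.5 = 15.9
  [4→10]: (29.7+5.7)/2 × 6 = 106.2
  [10→11.5]: (5.7+3.8)/2 × 1.5 = 7.125
  Sum = 265.15 ng/mL·hr
Extrapolated tail: C_last / k_e = 3.8 / 0.276 = 13.768
AUC_0→∞ = 265.15 + 13.768 = 278.918 ng/mL·hr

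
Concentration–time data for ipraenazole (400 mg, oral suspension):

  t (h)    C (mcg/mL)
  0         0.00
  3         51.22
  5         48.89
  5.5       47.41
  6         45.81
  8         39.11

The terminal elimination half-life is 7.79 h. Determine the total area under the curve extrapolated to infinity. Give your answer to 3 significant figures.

Trapezoidal AUC_0→8:
  [0→3]: (0.00+51.22)/2 × 3 = 76.83
  [3→5]: (51.22+48.89)/2 × 2 = 100.11
  [5→5.5]: (48.89+47.41)/2 × 0.5 = 24.075
  [5.5→6]: (47.41+45.81)/2 × 0.5 = 23.305
  [6→8]: (45.81+39.11)/2 × 2 = 84.92
  Sum = 309.24 mcg/mL·h
k_e = ln2 / t½ = 0.693147 / 7.79 = 0.0890 h^-1
Extrapolated tail: C_last / k_e = 39.11 / 0.089 = 439.438
AUC_0→∞ = 309.24 + 439.438 = 748.678 mcg/mL·h

AUC = 749 mcg/mL·h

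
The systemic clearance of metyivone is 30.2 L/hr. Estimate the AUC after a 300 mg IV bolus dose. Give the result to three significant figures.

AUC = 9.93 mg/L·hr

AUC_0→∞ = Dose_iv / CL
        = 300 / 30.2 = 9.93377 mg/L·hr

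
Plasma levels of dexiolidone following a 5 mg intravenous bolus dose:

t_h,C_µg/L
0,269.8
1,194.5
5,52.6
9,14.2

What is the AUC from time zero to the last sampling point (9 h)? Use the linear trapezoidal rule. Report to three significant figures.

Trapezoidal AUC_0→9:
  [0→1]: (269.8+194.5)/2 × 1 = 232.15
  [1→5]: (194.5+52.6)/2 × 4 = 494.2
  [5→9]: (52.6+14.2)/2 × 4 = 133.6
  Sum = 859.95 µg/L·h

AUC = 860 µg/L·h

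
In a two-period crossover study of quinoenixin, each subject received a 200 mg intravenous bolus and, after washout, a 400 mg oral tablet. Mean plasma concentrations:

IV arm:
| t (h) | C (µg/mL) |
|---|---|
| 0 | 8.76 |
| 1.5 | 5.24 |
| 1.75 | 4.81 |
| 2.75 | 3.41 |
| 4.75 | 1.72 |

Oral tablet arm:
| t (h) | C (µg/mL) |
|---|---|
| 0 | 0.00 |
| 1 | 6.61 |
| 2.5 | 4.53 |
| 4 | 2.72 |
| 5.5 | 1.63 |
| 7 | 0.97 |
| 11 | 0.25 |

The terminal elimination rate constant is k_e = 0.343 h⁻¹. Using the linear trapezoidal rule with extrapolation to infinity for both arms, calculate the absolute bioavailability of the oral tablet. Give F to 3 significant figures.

F = 0.490

Trapezoidal AUC_0→4.75 (IV):
  [0→1.5]: (8.76+5.24)/2 × 1.5 = 10.5
  [1.5→1.75]: (5.24+4.81)/2 × 0.25 = 1.25625
  [1.75→2.75]: (4.81+3.41)/2 × 1 = 4.11
  [2.75→4.75]: (3.41+1.72)/2 × 2 = 5.13
  Sum = 20.99625 µg/mL·h
IV tail: 1.72/0.343 = 5.015; AUC_iv,0→∞ = 20.99625 + 5.015 = 26.01125 µg/mL·h
Trapezoidal AUC_0→11 (oral tablet):
  [0→1]: (0.00+6.61)/2 × 1 = 3.305
  [1→2.5]: (6.61+4.53)/2 × 1.5 = 8.355
  [2.5→4]: (4.53+2.72)/2 × 1.5 = 5.4375
  [4→5.5]: (2.72+1.63)/2 × 1.5 = 3.2625
  [5.5→7]: (1.63+0.97)/2 × 1.5 = 1.95
  [7→11]: (0.97+0.25)/2 × 4 = 2.44
  Sum = 24.75 µg/mL·h
oral tablet tail: 0.25/0.343 = 0.729; AUC_ev,0→∞ = 24.75 + 0.729 = 25.479 µg/mL·h
F = (AUC_ev/D_ev)/(AUC_iv/D_iv) = (25.479/400)/(26.01125/200) = 0.0636975/0.13005625 = 0.4898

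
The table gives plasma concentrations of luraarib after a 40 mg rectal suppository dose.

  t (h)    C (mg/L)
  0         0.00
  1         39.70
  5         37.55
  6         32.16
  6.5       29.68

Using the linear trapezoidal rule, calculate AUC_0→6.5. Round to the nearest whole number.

AUC = 225 mg/L·h

Trapezoidal AUC_0→6.5:
  [0→1]: (0.00+39.70)/2 × 1 = 19.85
  [1→5]: (39.70+37.55)/2 × 4 = 154.5
  [5→6]: (37.55+32.16)/2 × 1 = 34.855
  [6→6.5]: (32.16+29.68)/2 × 0.5 = 15.46
  Sum = 224.665 mg/L·h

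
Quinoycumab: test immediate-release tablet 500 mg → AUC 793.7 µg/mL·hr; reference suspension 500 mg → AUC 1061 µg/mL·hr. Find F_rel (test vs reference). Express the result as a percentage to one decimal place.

F_rel = 74.8%

F_rel = (AUC_test/D_test) / (AUC_ref/D_ref)
      = (793.7/500) / (1061/500)
      = 1.5874 / 2.122 = 0.7481 = 74.81%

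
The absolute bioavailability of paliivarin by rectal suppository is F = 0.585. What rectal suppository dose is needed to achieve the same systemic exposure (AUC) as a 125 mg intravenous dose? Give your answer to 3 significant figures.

D_rectal = 214 mg

For equal systemic exposure: F × D_ev = D_iv
D_ev = D_iv / F = 125 / 0.585 = 213.675 mg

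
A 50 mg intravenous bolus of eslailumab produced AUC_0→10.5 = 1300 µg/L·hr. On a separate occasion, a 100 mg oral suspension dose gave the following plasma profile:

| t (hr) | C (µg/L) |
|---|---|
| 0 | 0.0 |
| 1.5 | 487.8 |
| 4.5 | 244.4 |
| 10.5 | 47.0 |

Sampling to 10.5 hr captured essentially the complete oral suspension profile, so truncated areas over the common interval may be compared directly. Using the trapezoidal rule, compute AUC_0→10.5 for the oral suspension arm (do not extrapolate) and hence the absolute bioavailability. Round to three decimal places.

F = 0.899

Trapezoidal AUC_0→10.5 (oral suspension):
  [0→1.5]: (0.0+487.8)/2 × 1.5 = 365.85
  [1.5→4.5]: (487.8+244.4)/2 × 3 = 1098.3
  [4.5→10.5]: (244.4+47.0)/2 × 6 = 874.2
  Sum = 2338.35 µg/L·hr
F = (AUC_ev/D_ev)/(AUC_iv/D_iv) = (2338.35/100)/(1300/50) = 23.3835/26 = 0.8994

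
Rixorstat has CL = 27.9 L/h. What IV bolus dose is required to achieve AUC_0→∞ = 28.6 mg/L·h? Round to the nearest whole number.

Dose_iv = CL × AUC_0→∞
     = 27.9 × 28.6 = 797.94 mg

Dose = 798 mg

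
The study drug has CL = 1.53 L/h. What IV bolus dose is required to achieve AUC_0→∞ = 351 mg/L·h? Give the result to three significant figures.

Dose = 537 mg

Dose_iv = CL × AUC_0→∞
     = 1.53 × 351 = 537.03 mg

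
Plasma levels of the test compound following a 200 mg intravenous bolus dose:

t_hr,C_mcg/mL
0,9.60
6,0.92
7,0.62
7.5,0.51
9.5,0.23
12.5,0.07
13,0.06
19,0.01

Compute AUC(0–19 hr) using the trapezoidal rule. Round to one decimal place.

Trapezoidal AUC_0→19:
  [0→6]: (9.60+0.92)/2 × 6 = 31.56
  [6→7]: (0.92+0.62)/2 × 1 = 0.77
  [7→7.5]: (0.62+0.51)/2 × 0.5 = 0.2825
  [7.5→9.5]: (0.51+0.23)/2 × 2 = 0.74
  [9.5→12.5]: (0.23+0.07)/2 × 3 = 0.45
  [12.5→13]: (0.07+0.06)/2 × 0.5 = 0.0325
  [13→19]: (0.06+0.01)/2 × 6 = 0.21
  Sum = 34.045 mcg/mL·hr

AUC = 34.0 mcg/mL·hr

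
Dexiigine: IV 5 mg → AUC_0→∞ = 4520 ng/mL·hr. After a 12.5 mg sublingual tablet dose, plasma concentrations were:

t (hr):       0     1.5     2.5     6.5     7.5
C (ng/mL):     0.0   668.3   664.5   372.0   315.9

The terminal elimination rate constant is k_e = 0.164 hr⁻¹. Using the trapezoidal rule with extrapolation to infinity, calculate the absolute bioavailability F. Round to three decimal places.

Trapezoidal AUC_0→7.5 (sublingual tablet):
  [0→1.5]: (0.0+668.3)/2 × 1.5 = 501.225
  [1.5→2.5]: (668.3+664.5)/2 × 1 = 666.4
  [2.5→6.5]: (664.5+372.0)/2 × 4 = 2073.0
  [6.5→7.5]: (372.0+315.9)/2 × 1 = 343.95
  Sum = 3584.575 ng/mL·hr
Tail: C_last/k_e = 315.9/0.164 = 1926.220
AUC_0→∞ (sublingual tablet) = 3584.575 + 1926.220 = 5510.795 ng/mL·hr
F = (AUC_ev/D_ev)/(AUC_iv/D_iv) = (5510.795/12.5)/(4520/5) = 440.8636/904 = 0.4877

F = 0.488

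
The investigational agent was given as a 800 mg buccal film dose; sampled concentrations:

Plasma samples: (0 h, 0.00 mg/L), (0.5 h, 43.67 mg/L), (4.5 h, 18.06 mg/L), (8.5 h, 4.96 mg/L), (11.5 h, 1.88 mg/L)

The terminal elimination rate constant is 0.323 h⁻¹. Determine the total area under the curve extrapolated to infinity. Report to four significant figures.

Trapezoidal AUC_0→11.5:
  [0→0.5]: (0.00+43.67)/2 × 0.5 = 10.9175
  [0.5→4.5]: (43.67+18.06)/2 × 4 = 123.46
  [4.5→8.5]: (18.06+4.96)/2 × 4 = 46.04
  [8.5→11.5]: (4.96+1.88)/2 × 3 = 10.26
  Sum = 190.6775 mg/L·h
Extrapolated tail: C_last / k_e = 1.88 / 0.323 = 5.820
AUC_0→∞ = 190.6775 + 5.820 = 196.4975 mg/L·h

AUC = 196.5 mg/L·h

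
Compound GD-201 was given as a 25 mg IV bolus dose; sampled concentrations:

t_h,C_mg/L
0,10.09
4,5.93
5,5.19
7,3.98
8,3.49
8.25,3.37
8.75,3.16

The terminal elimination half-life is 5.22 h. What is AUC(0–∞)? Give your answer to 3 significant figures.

AUC = 76.8 mg/L·h

Trapezoidal AUC_0→8.75:
  [0→4]: (10.09+5.93)/2 × 4 = 32.04
  [4→5]: (5.93+5.19)/2 × 1 = 5.56
  [5→7]: (5.19+3.98)/2 × 2 = 9.17
  [7→8]: (3.98+3.49)/2 × 1 = 3.735
  [8→8.25]: (3.49+3.37)/2 × 0.25 = 0.8575
  [8.25→8.75]: (3.37+3.16)/2 × 0.5 = 1.6325
  Sum = 52.995 mg/L·h
k_e = ln2 / t½ = 0.693147 / 5.22 = 0.1328 h^-1
Extrapolated tail: C_last / k_e = 3.16 / 0.1328 = 23.795
AUC_0→∞ = 52.995 + 23.795 = 76.79 mg/L·h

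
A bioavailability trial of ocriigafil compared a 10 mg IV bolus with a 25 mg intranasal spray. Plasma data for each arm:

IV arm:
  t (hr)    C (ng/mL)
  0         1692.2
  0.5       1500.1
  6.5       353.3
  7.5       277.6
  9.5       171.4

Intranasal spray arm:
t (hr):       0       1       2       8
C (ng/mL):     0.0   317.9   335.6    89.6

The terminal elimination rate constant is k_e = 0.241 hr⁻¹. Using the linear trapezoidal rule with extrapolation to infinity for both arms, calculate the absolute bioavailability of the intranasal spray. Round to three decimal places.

Trapezoidal AUC_0→9.5 (IV):
  [0→0.5]: (1692.2+1500.1)/2 × 0.5 = 798.075
  [0.5→6.5]: (1500.1+353.3)/2 × 6 = 5560.2
  [6.5→7.5]: (353.3+277.6)/2 × 1 = 315.45
  [7.5→9.5]: (277.6+171.4)/2 × 2 = 449.0
  Sum = 7122.725 ng/mL·hr
IV tail: 171.4/0.241 = 711.203; AUC_iv,0→∞ = 7122.725 + 711.203 = 7833.928 ng/mL·hr
Trapezoidal AUC_0→8 (intranasal spray):
  [0→1]: (0.0+317.9)/2 × 1 = 158.95
  [1→2]: (317.9+335.6)/2 × 1 = 326.75
  [2→8]: (335.6+89.6)/2 × 6 = 1275.6
  Sum = 1761.3 ng/mL·hr
intranasal spray tail: 89.6/0.241 = 371.784; AUC_ev,0→∞ = 1761.3 + 371.784 = 2133.084 ng/mL·hr
F = (AUC_ev/D_ev)/(AUC_iv/D_iv) = (2133.084/25)/(7833.928/10) = 85.32336/783.3928 = 0.1089

F = 0.109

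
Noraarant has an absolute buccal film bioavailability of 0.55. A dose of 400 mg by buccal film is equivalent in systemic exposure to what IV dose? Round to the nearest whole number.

Systemic exposure from an extravascular dose = F × D_ev, so the equivalent IV dose is F × D_ev.
D_iv = F × D_ev = 0.55 × 400 = 220 mg

D_iv = 220 mg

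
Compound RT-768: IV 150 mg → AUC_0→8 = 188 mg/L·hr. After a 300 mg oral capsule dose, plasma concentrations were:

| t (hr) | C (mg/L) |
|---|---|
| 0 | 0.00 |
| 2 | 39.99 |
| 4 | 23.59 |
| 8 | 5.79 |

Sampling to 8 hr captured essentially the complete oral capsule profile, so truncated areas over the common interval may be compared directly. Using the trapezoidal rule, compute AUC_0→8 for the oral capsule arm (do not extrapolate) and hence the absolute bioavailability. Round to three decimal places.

F = 0.432

Trapezoidal AUC_0→8 (oral capsule):
  [0→2]: (0.00+39.99)/2 × 2 = 39.99
  [2→4]: (39.99+23.59)/2 × 2 = 63.58
  [4→8]: (23.59+5.79)/2 × 4 = 58.76
  Sum = 162.33 mg/L·hr
F = (AUC_ev/D_ev)/(AUC_iv/D_iv) = (162.33/300)/(188/150) = 0.5411/1.25333 = 0.4317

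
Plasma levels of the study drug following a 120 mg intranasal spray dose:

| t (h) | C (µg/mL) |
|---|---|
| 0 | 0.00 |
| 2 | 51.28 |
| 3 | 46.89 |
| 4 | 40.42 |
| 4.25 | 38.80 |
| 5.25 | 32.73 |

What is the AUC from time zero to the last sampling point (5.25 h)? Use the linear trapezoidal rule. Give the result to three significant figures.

Trapezoidal AUC_0→5.25:
  [0→2]: (0.00+51.28)/2 × 2 = 51.28
  [2→3]: (51.28+46.89)/2 × 1 = 49.085
  [3→4]: (46.89+40.42)/2 × 1 = 43.655
  [4→4.25]: (40.42+38.80)/2 × 0.25 = 9.9025
  [4.25→5.25]: (38.80+32.73)/2 × 1 = 35.765
  Sum = 189.6875 µg/mL·h

AUC = 190 µg/mL·h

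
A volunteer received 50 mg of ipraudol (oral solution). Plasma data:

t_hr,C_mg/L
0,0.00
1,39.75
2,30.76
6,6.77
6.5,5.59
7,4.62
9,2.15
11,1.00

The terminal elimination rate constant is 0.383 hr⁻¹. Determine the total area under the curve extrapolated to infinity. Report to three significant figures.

AUC = 148 mg/L·hr

Trapezoidal AUC_0→11:
  [0→1]: (0.00+39.75)/2 × 1 = 19.875
  [1→2]: (39.75+30.76)/2 × 1 = 35.255
  [2→6]: (30.76+6.77)/2 × 4 = 75.06
  [6→6.5]: (6.77+5.59)/2 × 0.5 = 3.09
  [6.5→7]: (5.59+4.62)/2 × 0.5 = 2.5525
  [7→9]: (4.62+2.15)/2 × 2 = 6.77
  [9→11]: (2.15+1.00)/2 × 2 = 3.15
  Sum = 145.7525 mg/L·hr
Extrapolated tail: C_last / k_e = 1.00 / 0.383 = 2.611
AUC_0→∞ = 145.7525 + 2.611 = 148.3635 mg/L·hr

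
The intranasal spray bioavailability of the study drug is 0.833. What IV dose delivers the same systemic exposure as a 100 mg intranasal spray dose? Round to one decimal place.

D_iv = 83.3 mg

Systemic exposure from an extravascular dose = F × D_ev, so the equivalent IV dose is F × D_ev.
D_iv = F × D_ev = 0.833 × 100 = 83.3 mg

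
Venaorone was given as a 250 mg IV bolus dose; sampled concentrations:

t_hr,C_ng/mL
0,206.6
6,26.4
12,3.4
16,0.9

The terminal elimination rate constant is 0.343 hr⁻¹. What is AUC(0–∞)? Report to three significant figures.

AUC = 800 ng/mL·hr

Trapezoidal AUC_0→16:
  [0→6]: (206.6+26.4)/2 × 6 = 699.0
  [6→12]: (26.4+3.4)/2 × 6 = 89.4
  [12→16]: (3.4+0.9)/2 × 4 = 8.6
  Sum = 797.0 ng/mL·hr
Extrapolated tail: C_last / k_e = 0.9 / 0.343 = 2.624
AUC_0→∞ = 797.0 + 2.624 = 799.624 ng/mL·hr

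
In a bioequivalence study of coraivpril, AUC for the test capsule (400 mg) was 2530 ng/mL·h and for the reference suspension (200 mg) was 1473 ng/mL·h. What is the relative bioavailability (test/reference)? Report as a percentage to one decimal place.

F_rel = (AUC_test/D_test) / (AUC_ref/D_ref)
      = (2530/400) / (1473/200)
      = 6.325 / 7.365 = 0.8588 = 85.88%

F_rel = 85.9%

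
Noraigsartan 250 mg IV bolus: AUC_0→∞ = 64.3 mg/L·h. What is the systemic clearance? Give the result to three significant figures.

CL = 3.89 L/h

CL = Dose_iv / AUC_0→∞
   = 250 / 64.3 = 3.88802 L/h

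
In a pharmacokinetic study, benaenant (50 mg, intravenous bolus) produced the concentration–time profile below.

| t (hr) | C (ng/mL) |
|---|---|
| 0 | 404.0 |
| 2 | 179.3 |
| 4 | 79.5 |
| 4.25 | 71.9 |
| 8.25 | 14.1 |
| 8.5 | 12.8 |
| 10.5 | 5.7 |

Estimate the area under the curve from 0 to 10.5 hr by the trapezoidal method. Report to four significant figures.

Trapezoidal AUC_0→10.5:
  [0→2]: (404.0+179.3)/2 × 2 = 583.3
  [2→4]: (179.3+79.5)/2 × 2 = 258.8
  [4→4.25]: (79.5+71.9)/2 × 0.25 = 18.925
  [4.25→8.25]: (71.9+14.1)/2 × 4 = 172.0
  [8.25→8.5]: (14.1+12.8)/2 × 0.25 = 3.3625
  [8.5→10.5]: (12.8+5.7)/2 × 2 = 18.5
  Sum = 1054.8875 ng/mL·hr

AUC = 1055 ng/mL·hr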